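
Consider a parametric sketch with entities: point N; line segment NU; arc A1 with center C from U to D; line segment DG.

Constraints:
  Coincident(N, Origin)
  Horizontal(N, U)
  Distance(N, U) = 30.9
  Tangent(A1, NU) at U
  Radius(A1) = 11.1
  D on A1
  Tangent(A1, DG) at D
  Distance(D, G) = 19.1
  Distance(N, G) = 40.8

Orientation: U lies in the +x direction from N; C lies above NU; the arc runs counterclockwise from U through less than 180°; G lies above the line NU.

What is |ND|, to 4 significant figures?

43.07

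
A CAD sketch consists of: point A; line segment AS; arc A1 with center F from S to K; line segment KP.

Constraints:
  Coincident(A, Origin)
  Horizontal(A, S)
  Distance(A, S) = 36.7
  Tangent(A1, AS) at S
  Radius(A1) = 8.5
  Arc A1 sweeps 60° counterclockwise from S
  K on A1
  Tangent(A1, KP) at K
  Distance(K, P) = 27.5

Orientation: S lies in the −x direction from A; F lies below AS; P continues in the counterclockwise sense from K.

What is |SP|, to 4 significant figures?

35.12

On A1, S sits at bearing 90° from F; a 60° counterclockwise sweep puts K at bearing 150°, so K = F + 8.5·(cos 150°, sin 150°) = (-44.06, -4.250). A1 meets KP tangentially, so FK is at right angles to KP, so KP runs along (−sin 150°, cos 150°); with |KP| = 27.5, P = (-57.81, -28.07). Then |SP| = |P − S| = 35.12.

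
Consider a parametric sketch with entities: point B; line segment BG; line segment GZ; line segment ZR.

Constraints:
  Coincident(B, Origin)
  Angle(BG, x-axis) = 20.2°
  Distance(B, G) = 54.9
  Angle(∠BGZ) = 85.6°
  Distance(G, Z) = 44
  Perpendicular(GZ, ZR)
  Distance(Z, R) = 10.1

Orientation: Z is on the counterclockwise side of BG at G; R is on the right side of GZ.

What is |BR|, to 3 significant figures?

76.1

∠BGZ = 85.6°, so GZ runs at 20.2° + (180° − 85.6°) = 115° from the x-axis; with |GZ| = 44.0, Z = G + 44.0·(cos 115°, sin 115°) = (33.2, 59.0). GZ ⟂ ZR; with |ZR| = 10.1 on the right of GZ, R = Z + 10.1·(0.909, 0.416) = (42.4, 63.2). Then |BR| = |R − B| = 76.1.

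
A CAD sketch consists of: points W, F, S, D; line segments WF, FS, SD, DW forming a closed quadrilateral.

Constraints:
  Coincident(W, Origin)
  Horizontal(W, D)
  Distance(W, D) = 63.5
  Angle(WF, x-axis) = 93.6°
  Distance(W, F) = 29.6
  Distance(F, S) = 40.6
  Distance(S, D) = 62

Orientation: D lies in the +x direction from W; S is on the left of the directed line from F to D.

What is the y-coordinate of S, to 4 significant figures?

52.98

W is at the origin; W and D share the same y with |WD| = 63.5 and D in +x, so D = (63.5, 0). WF runs at 93.6° with |WF| = 29.6, so F = (-1.859, 29.54). S is determined by |FS| = 40.6 and |SD| = 62.0 together: it lies at the intersection of circle(F, 40.6) and circle(D, 62.0). With |FD| = 71.72, the foot of the radical line on FD is 20.56 from F and the perpendicular offset is √(40.6² − 20.56²) = 35.01. Taking the left-of-FD solution: S = (31.29, 52.98).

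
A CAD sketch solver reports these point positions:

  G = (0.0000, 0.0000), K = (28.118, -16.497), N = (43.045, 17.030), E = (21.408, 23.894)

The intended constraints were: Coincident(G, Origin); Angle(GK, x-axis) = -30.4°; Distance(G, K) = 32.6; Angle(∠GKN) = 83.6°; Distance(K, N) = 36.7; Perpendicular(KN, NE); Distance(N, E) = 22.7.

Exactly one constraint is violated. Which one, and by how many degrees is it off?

Perpendicular(KN, NE) — off by 6.40°.

G = (0.00, 0.00) ✓; GK at -30.40° ✓; |GK| = 32.60 ✓; ∠GKN = 83.60° ✓; |KN| = 36.70 ✓; ∠(KN, NE) = 96.40° ✗; |NE| = 22.70 ✓.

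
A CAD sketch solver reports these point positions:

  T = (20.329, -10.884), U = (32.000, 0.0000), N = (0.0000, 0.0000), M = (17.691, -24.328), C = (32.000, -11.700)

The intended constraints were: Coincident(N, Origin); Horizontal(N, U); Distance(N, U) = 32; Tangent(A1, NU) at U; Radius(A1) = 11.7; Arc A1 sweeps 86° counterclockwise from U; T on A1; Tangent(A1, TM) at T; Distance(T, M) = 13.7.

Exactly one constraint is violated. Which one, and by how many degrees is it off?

Tangent(A1, TM) at T — off by 7.10°.

N = (0.00, 0.00) ✓; N.y = 0.00, U.y = 0.00 ✓; |NU| = 32.00 ✓; ∠(CU, UN) = 90.00° ✓; |CU| = 11.70 ✓; bearing(C→T) − bearing(C→U) = 86.00° ✓; |CT| = 11.70 ✓; ∠(CT, TM) = 97.10° ✗; |TM| = 13.70 ✓.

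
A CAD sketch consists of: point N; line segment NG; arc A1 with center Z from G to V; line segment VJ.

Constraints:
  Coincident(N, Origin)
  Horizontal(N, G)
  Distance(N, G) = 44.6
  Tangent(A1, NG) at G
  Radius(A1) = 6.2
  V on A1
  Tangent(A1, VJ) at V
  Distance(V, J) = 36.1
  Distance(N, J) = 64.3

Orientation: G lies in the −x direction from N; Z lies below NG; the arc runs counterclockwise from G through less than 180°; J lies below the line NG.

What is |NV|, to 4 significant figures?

51.22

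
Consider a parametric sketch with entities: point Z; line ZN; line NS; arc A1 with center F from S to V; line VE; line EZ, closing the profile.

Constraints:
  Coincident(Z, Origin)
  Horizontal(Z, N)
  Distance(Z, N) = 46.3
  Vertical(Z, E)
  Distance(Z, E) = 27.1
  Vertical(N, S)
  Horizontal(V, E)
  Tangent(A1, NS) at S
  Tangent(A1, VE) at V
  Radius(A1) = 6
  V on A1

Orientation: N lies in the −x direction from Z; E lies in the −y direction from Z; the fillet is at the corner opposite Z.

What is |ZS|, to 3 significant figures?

50.9

The virtual corner opposite Z is at (-46.3, -27.1). Tangency of A1 to NS means the radius FS is perpendicular to NS and the tangent condition forces FV to be normal to VE, with radius 6.0, so the center F sits 6.0 in from both sides at F = (-40.3, -21.1). That places the tangent points at S = (-46.3, -21.1) on NS and V = (-40.3, -27.1) on VE. Then |ZS| = |S − Z| = 50.9.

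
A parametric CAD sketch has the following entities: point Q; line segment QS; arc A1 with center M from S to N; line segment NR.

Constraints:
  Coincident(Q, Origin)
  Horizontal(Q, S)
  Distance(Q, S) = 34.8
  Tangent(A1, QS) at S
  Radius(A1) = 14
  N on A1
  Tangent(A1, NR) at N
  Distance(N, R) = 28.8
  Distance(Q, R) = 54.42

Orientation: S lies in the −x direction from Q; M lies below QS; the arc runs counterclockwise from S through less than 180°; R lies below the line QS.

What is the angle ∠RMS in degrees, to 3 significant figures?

171°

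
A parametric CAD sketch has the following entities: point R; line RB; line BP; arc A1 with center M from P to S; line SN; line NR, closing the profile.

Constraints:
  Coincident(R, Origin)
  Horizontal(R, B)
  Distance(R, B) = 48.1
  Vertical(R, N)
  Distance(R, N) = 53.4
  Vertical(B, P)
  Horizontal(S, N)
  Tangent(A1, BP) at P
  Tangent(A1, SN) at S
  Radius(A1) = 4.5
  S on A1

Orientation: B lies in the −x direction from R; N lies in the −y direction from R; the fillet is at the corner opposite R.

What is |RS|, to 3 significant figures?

68.9

R is at the origin; RB is horizontal with |RB| = 48.1 and B on the −x side, so B = (-48.1, 0.00). RN is vertical with |RN| = 53.4 and N on the −y side, so N = (0.00, -53.4). The virtual corner opposite R is at (-48.1, -53.4). Since A1 is tangent to BP there, MP ⟂ BP and since A1 is tangent to SN there, MS ⟂ SN, with radius 4.5, so the center M sits 4.5 in from both sides at M = (-43.6, -48.9). That places the tangent points at P = (-48.1, -48.9) on BP and S = (-43.6, -53.4) on SN. Then |RS| = |S − R| = 68.9.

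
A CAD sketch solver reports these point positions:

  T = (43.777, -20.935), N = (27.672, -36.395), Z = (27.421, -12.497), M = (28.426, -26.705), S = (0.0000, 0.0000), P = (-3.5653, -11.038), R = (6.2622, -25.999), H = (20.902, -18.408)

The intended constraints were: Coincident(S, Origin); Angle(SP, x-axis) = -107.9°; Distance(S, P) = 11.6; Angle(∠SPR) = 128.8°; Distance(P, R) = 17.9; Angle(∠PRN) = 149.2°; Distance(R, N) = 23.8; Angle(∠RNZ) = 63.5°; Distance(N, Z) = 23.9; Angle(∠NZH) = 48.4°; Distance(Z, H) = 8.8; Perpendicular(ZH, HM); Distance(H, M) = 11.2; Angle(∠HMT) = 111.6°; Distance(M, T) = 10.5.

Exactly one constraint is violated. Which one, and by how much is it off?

Distance(M, T) = 10.5 — off by 5.90.

S = (0.00, 0.00) ✓; SP at -107.9° ✓; |SP| = 11.60 ✓; ∠SPR = 128.8° ✓; |PR| = 17.90 ✓; ∠PRN = 149.2° ✓; |RN| = 23.80 ✓; ∠RNZ = 63.50° ✓; |NZ| = 23.90 ✓; ∠NZH = 48.40° ✓; |ZH| = 8.800 ✓; ∠(ZH, HM) = 90.00° ✓; |HM| = 11.20 ✓; ∠HMT = 111.6° ✓; |MT| = 16.40 ✗.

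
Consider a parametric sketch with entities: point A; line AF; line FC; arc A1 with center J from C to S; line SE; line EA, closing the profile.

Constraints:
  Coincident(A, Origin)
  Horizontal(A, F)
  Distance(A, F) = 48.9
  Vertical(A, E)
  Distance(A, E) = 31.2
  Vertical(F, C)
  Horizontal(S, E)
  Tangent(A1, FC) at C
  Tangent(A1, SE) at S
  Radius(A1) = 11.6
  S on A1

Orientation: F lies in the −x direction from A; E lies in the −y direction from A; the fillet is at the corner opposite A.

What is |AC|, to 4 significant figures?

52.68

The virtual corner opposite A is at (-48.90, -31.20). The tangent condition forces JC to be normal to FC and the tangent condition forces JS to be normal to SE, with radius 11.6, so the center J sits 11.6 in from both sides at J = (-37.30, -19.60). That places the tangent points at C = (-48.90, -19.60) on FC and S = (-37.30, -31.20) on SE. Then |AC| = |C − A| = 52.68.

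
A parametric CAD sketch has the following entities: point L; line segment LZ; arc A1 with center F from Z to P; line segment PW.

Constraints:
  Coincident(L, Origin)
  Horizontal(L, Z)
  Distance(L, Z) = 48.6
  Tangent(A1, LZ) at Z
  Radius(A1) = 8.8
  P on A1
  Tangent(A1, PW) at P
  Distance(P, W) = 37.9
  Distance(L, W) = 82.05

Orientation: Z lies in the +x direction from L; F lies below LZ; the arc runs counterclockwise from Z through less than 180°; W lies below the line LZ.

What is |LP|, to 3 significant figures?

45.5

L is at the origin; LZ is horizontal with |LZ| = 48.6 and Z on the +x side, so Z = (48.6, 0.00). A1 meets LZ tangentially, so FZ is at right angles to LZ, so F = Z + (0, -8.8) = (48.6, -8.80). Since FP ⟂ PW (tangency), |FW| = √(8.8² + 37.9²) = 38.9 regardless of where P sits on A1. So W lies on both circle(L, 82.05) and circle(F, 38.9); the below-LZ intersection is W = (71.5, -40.3). P is the foot of the tangent from W: P = (42.8, -15.5).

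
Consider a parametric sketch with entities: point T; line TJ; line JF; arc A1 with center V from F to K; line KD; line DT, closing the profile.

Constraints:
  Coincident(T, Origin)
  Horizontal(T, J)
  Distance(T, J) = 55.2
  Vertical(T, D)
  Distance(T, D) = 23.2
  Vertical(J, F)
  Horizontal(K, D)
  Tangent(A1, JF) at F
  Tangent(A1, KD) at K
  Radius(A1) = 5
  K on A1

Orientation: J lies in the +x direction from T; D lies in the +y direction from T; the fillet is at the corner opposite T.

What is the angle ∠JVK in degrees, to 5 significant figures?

164.64°

T is at the origin; TJ is horizontal with |TJ| = 55.2 and J on the +x side, so J = (55.200, 0.0000). T and D share the same x with |TD| = 23.2 and D on the +y side, so D = (0.0000, 23.200). The virtual corner opposite T is at (55.200, 23.200). A1 meets JF tangentially, so VF is at right angles to JF and tangency of A1 to KD means the radius VK is perpendicular to KD, with radius 5.0, so the center V sits 5.0 in from both sides at V = (50.200, 18.200). That places the tangent points at F = (55.200, 18.200) on JF and K = (50.200, 23.200) on KD. Then cos ∠JVK = VJ·VK / (|VJ||VK|), giving 164.64°.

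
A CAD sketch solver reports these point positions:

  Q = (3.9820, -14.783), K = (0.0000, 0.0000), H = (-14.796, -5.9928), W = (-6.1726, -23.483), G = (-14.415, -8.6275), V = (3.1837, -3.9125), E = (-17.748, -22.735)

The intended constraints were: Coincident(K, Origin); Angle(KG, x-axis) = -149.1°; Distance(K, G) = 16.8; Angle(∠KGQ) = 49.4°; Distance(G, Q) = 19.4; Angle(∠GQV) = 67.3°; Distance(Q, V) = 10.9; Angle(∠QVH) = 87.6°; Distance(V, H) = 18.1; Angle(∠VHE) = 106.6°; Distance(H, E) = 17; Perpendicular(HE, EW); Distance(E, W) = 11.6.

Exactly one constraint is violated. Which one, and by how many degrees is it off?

Perpendicular(HE, EW) — off by 6.30°.

K = (0.00, 0.00) ✓; KG at -149.1° ✓; |KG| = 16.80 ✓; ∠KGQ = 49.40° ✓; |GQ| = 19.40 ✓; ∠GQV = 67.30° ✓; |QV| = 10.90 ✓; ∠QVH = 87.60° ✓; |VH| = 18.10 ✓; ∠VHE = 106.6° ✓; |HE| = 17.00 ✓; ∠(HE, EW) = 96.30° ✗; |EW| = 11.60 ✓.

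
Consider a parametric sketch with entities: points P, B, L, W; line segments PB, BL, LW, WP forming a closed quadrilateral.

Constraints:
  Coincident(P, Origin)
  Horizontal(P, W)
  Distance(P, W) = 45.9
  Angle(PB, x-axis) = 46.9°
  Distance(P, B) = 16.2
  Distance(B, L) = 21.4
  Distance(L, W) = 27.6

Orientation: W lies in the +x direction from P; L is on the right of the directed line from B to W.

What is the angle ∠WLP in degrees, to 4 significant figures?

141.4°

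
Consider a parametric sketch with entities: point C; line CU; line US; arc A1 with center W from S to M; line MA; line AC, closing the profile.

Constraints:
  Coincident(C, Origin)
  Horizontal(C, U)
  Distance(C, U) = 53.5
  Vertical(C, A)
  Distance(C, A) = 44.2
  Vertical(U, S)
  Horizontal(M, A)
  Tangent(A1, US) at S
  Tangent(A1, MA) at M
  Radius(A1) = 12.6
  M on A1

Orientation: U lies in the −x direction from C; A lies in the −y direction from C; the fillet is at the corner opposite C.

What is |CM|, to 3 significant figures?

60.2

C is at the origin; C and U share the same y with |CU| = 53.5 and U on the −x side, so U = (-53.5, 0.00). CA is vertical with |CA| = 44.2 and A on the −y side, so A = (0.00, -44.2). The virtual corner opposite C is at (-53.5, -44.2). Since A1 is tangent to US there, WS ⟂ US and tangency of A1 to MA means the radius WM is perpendicular to MA, with radius 12.6, so the center W sits 12.6 in from both sides at W = (-40.9, -31.6). That places the tangent points at S = (-53.5, -31.6) on US and M = (-40.9, -44.2) on MA. Then |CM| = |M − C| = 60.2.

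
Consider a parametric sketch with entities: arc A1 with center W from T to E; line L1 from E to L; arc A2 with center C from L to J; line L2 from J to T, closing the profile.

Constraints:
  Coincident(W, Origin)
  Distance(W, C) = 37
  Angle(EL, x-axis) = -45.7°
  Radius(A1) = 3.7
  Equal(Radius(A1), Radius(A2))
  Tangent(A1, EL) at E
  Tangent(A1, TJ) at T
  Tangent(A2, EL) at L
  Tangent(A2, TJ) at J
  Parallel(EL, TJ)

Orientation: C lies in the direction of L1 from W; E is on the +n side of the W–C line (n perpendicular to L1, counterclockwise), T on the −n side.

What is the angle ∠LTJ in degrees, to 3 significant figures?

11.3°

The slot axis is L1's direction at -45.7°, so u = (cos -45.7°, sin -45.7°) = (0.698, -0.716) and n = (−sin -45.7°, cos -45.7°) = (0.716, 0.698). W is at the origin and C lies 37.0 along u from W, so C = 37.0·u = (25.8, -26.5). Tangency of A1 to both parallel lines with radius 3.7 puts E and T at W ± 3.7·n: E = (2.65, 2.58), T = (-2.65, -2.58). Equal radii place L and J the same way about C: L = C + 3.7·n = (28.5, -23.9), J = C − 3.7·n = (23.2, -29.1). Then cos ∠LTJ = TL·TJ / (|TL||TJ|), giving 11.3°.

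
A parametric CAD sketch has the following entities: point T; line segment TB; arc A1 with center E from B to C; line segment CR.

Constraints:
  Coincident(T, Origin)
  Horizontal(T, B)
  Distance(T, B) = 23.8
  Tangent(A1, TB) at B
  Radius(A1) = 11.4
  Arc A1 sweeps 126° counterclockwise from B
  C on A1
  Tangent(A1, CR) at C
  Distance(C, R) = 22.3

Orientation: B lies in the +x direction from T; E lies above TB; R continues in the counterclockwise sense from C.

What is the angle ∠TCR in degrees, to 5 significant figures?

82.728°

T is at the origin; T and B share the same y with |TB| = 23.8 and B on the +x side, so B = (23.800, 0.0000). Since A1 is tangent to TB there, EB ⟂ TB, so E = B + (0, 11.4) = (23.800, 11.400). On A1, B sits at bearing -90° from E; a 126° counterclockwise sweep puts C at bearing 36°, so C = E + 11.4·(cos 36°, sin 36°) = (33.023, 18.101). A1 meets CR tangentially, so EC is at right angles to CR, so CR runs along (−sin 36°, cos 36°); with |CR| = 22.3, R = (19.915, 36.142). Then cos ∠TCR = CT·CR / (|CT||CR|), giving 82.728°.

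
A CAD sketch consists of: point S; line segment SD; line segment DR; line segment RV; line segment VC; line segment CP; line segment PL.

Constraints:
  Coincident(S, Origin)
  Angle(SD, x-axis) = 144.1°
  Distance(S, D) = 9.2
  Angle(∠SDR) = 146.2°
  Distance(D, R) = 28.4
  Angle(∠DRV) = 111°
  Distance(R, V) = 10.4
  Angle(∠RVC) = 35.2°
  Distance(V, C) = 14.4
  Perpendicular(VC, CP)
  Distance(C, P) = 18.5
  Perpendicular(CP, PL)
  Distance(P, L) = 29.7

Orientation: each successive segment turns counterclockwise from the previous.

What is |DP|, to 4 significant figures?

33.38

S is at the origin; SD runs at 144.1° with length 9.2, so D = (-7.452, 5.395). ∠SDR = 146.2° gives DR at 177.9° from the x-axis; with |DR| = 28.4, R = (-35.83, 6.435). ∠DRV = 111.0° gives RV at -113.1° from the x-axis; with |RV| = 10.4, V = (-39.91, -3.131). ∠RVC = 35.2° gives VC at 31.70° from the x-axis; with |VC| = 14.4, C = (-27.66, 4.436). VC is perpendicular to CP, so CP runs at 121.7°; with |CP| = 18.5, P = (-37.38, 20.18). Then |DP| = |P − D| = 33.38.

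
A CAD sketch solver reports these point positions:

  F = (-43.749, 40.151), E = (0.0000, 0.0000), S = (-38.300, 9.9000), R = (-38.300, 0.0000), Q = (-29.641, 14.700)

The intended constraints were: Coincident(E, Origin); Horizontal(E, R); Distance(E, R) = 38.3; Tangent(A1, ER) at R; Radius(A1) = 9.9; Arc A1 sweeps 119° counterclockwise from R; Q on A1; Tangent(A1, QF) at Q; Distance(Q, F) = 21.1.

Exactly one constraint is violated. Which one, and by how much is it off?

Distance(Q, F) = 21.1 — off by 8.00.

E = (0.00, 0.00) ✓; E.y = 0.00, R.y = 0.00 ✓; |ER| = 38.30 ✓; ∠(SR, RE) = 90.00° ✓; |SR| = 9.900 ✓; bearing(S→Q) − bearing(S→R) = 119.0° ✓; |SQ| = 9.900 ✓; ∠(SQ, QF) = 90.00° ✓; |QF| = 29.10 ✗.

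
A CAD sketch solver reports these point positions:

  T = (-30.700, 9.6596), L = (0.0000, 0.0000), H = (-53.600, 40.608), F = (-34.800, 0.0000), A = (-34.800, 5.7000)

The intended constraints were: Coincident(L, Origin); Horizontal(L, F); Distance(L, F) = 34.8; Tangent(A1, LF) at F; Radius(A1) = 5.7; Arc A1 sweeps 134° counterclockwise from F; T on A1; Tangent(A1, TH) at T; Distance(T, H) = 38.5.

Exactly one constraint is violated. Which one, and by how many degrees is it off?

Tangent(A1, TH) at T — off by 7.50°.

L = (0.00, 0.00) ✓; L.y = 0.00, F.y = 0.00 ✓; |LF| = 34.80 ✓; ∠(AF, FL) = 90.00° ✓; |AF| = 5.700 ✓; bearing(A→T) − bearing(A→F) = 134.0° ✓; |AT| = 5.700 ✓; ∠(AT, TH) = 97.50° ✗; |TH| = 38.50 ✓.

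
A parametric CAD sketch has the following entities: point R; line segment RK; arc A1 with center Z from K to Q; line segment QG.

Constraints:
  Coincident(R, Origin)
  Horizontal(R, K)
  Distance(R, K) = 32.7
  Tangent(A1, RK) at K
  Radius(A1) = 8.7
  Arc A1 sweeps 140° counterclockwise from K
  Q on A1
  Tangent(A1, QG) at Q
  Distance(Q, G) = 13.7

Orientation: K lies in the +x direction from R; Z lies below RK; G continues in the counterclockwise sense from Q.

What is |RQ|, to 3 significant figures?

31.2

The tangent condition forces ZK to be normal to RK, so Z = K + (0, -8.7) = (32.7, -8.70). On A1, K sits at bearing 90° from Z; a 140° counterclockwise sweep puts Q at bearing 230°, so Q = Z + 8.7·(cos 230°, sin 230°) = (27.1, -15.4). Then |RQ| = |Q − R| = 31.2.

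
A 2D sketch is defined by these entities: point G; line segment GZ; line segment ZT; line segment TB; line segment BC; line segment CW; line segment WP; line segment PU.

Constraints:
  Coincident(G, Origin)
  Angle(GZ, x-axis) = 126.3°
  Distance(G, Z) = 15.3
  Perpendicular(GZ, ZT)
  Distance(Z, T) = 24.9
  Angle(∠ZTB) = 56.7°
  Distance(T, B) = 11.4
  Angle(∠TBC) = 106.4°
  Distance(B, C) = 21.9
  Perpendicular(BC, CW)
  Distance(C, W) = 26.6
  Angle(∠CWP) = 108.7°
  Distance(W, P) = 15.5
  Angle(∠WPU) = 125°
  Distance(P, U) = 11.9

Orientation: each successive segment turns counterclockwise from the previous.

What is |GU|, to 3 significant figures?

40.0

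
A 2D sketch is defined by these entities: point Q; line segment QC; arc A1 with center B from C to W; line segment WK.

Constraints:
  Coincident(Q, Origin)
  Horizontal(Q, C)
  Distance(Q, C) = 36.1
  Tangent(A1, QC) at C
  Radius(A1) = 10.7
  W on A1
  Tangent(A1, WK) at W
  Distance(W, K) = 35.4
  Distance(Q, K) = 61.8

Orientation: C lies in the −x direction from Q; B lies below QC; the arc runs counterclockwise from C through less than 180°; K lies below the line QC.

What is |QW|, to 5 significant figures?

48.321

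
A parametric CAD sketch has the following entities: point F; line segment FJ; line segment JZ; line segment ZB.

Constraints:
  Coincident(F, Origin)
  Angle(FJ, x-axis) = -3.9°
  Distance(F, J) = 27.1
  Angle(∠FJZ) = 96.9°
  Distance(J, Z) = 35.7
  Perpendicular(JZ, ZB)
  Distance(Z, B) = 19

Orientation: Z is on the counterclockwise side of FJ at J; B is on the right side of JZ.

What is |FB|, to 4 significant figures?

60.21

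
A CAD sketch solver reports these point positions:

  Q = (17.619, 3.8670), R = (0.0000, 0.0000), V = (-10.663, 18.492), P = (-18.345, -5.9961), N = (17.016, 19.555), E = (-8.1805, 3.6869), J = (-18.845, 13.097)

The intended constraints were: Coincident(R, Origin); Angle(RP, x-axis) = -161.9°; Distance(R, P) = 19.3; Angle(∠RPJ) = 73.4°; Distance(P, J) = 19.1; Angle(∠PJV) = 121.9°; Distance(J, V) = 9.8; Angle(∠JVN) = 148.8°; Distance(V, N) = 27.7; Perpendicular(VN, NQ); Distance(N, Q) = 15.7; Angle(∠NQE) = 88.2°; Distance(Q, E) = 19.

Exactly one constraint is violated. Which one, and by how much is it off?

Distance(Q, E) = 19 — off by 6.80.

R = (0.00, 0.00) ✓; RP at -161.9° ✓; |RP| = 19.30 ✓; ∠RPJ = 73.40° ✓; |PJ| = 19.10 ✓; ∠PJV = 121.9° ✓; |JV| = 9.801 ✓; ∠JVN = 148.8° ✓; |VN| = 27.70 ✓; ∠(VN, NQ) = 90.00° ✓; |NQ| = 15.70 ✓; ∠NQE = 88.20° ✓; |QE| = 25.80 ✗.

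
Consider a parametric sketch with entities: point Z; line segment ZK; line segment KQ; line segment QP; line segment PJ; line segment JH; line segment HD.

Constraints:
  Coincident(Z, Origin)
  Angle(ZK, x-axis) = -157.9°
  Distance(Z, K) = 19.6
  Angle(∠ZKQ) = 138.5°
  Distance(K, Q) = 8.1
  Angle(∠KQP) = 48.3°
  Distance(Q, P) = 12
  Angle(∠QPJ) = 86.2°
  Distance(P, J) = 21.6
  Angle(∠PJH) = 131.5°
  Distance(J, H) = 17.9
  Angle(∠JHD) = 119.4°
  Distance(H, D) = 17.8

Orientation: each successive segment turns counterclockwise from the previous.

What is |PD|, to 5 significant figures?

40.956

∠PJH = 131.5° gives JH at 157.60° from the x-axis; with |JH| = 17.9, H = (-33.804, 15.769). ∠JHD = 119.4° gives HD at -141.80° from the x-axis; with |HD| = 17.8, D = (-47.792, 4.7616). Then |PD| = |D − P| = 40.956.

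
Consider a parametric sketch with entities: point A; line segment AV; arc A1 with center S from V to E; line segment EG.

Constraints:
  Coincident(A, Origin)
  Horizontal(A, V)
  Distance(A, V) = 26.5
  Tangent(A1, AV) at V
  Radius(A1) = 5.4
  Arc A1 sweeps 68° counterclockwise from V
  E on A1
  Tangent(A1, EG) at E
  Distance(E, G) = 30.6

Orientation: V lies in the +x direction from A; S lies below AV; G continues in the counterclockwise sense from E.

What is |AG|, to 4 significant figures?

33.30

A is at the origin; A and V share the same y with |AV| = 26.5 and V on the +x side, so V = (26.50, 0.000). A1 meets AV tangentially, so SV is at right angles to AV, so S = V + (0, -5.4) = (26.50, -5.400). On A1, V sits at bearing 90° from S; a 68° counterclockwise sweep puts E at bearing 158°, so E = S + 5.4·(cos 158°, sin 158°) = (21.49, -3.377). Since A1 is tangent to EG there, SE ⟂ EG, so EG runs along (−sin 158°, cos 158°); with |EG| = 30.6, G = (10.03, -31.75). Then |AG| = |G − A| = 33.30.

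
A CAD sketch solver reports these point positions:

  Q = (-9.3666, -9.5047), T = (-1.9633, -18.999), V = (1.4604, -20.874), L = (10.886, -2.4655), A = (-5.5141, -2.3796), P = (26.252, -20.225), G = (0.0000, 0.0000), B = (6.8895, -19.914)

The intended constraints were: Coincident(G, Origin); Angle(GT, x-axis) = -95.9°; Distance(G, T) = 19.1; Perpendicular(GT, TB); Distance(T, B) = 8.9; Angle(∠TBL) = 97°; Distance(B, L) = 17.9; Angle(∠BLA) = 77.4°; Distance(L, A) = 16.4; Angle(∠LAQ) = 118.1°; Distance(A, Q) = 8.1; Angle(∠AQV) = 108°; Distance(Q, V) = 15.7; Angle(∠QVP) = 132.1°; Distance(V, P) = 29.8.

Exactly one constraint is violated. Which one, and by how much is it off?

Distance(V, P) = 29.8 — off by 5.00.

G = (0.00, 0.00) ✓; GT at -95.90° ✓; |GT| = 19.10 ✓; ∠(GT, TB) = 90.00° ✓; |TB| = 8.900 ✓; ∠TBL = 97.00° ✓; |BL| = 17.90 ✓; ∠BLA = 77.40° ✓; |LA| = 16.40 ✓; ∠LAQ = 118.1° ✓; |AQ| = 8.100 ✓; ∠AQV = 108.0° ✓; |QV| = 15.70 ✓; ∠QVP = 132.1° ✓; |VP| = 24.80 ✗.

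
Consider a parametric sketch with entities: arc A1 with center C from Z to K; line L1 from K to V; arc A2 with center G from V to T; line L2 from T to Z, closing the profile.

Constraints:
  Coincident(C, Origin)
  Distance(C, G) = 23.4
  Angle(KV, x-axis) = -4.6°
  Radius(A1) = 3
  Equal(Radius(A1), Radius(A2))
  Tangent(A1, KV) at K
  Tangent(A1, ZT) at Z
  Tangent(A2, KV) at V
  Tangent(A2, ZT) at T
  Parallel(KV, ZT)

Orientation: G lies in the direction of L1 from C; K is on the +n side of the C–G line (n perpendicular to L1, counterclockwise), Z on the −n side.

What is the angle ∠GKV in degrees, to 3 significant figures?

7.31°

The slot axis is L1's direction at -4.6°, so u = (cos -4.6°, sin -4.6°) = (0.997, -0.0802) and n = (−sin -4.6°, cos -4.6°) = (0.0802, 0.997). C is at the origin and G lies 23.4 along u from C, so G = 23.4·u = (23.3, -1.88). Tangency of A1 to both parallel lines with radius 3.0 puts K and Z at C ± 3.0·n: K = (0.241, 2.99), Z = (-0.241, -2.99). Equal radii place V and T the same way about G: V = G + 3.0·n = (23.6, 1.11), T = G − 3.0·n = (23.1, -4.87). Then cos ∠GKV = KG·KV / (|KG||KV|), giving 7.31°.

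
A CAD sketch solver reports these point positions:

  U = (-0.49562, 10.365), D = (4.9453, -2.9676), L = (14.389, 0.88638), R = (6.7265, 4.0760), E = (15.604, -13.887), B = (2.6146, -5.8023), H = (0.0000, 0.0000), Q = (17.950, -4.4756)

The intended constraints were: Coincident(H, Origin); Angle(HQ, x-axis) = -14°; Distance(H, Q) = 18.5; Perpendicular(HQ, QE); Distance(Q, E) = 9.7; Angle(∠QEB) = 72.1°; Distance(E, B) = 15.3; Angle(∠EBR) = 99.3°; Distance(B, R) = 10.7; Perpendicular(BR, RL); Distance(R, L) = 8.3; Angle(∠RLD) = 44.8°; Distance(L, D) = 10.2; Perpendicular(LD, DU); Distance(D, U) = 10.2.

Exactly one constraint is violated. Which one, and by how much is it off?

Distance(D, U) = 10.2 — off by 4.20.

H = (0.00, 0.00) ✓; HQ at -14.00° ✓; |HQ| = 18.50 ✓; ∠(HQ, QE) = 90.00° ✓; |QE| = 9.699 ✓; ∠QEB = 72.10° ✓; |EB| = 15.30 ✓; ∠EBR = 99.30° ✓; |BR| = 10.70 ✓; ∠(BR, RL) = 90.00° ✓; |RL| = 8.300 ✓; ∠RLD = 44.80° ✓; |LD| = 10.20 ✓; ∠(LD, DU) = 90.00° ✓; |DU| = 14.40 ✗.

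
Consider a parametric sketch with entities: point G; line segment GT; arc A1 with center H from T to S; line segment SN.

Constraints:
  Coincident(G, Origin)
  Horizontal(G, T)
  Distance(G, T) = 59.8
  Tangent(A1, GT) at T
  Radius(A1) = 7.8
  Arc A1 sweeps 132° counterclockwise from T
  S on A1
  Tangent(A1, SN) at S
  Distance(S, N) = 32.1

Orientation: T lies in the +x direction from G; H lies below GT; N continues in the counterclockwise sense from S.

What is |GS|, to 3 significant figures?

55.6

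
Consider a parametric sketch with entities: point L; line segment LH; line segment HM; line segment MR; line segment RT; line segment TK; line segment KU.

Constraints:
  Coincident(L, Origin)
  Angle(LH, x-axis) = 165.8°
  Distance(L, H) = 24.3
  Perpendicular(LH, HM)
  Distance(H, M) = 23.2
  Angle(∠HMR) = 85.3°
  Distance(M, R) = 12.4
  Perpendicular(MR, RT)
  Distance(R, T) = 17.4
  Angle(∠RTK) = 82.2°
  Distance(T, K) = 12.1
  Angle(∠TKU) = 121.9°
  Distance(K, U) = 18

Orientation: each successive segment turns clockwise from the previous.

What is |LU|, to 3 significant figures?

39.6

∠RTK = 82.2° gives TK at 153° from the x-axis; with |TK| = 12.1, K = (-22.6, 13.4). ∠TKU = 121.9° gives KU at 95.2° from the x-axis; with |KU| = 18.0, U = (-24.2, 31.3). Then |LU| = |U − L| = 39.6.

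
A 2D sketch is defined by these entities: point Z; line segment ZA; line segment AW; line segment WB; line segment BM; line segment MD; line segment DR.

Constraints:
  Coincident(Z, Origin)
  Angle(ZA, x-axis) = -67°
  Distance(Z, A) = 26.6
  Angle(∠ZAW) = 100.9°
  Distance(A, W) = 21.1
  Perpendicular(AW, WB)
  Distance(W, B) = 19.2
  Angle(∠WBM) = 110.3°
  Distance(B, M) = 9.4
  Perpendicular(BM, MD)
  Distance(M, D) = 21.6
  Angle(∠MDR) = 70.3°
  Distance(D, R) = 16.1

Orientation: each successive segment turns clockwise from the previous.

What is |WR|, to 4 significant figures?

2.045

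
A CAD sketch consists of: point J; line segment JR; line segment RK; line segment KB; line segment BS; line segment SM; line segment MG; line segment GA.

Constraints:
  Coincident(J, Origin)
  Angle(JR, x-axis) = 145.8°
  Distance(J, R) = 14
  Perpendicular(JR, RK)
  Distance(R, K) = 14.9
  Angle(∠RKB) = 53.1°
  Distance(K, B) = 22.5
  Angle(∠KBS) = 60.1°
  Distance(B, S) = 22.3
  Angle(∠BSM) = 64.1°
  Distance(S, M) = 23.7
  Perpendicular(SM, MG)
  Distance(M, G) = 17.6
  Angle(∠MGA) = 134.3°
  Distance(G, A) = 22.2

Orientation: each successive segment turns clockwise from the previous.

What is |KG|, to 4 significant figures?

16.20

J is at the origin; JR runs at 145.8° with length 14.0, so R = (-11.58, 7.869). JR ⟂ RK, so RK runs at 55.80°; with |RK| = 14.9, K = (-3.204, 20.19). ∠RKB = 53.1° gives KB at -71.10° from the x-axis; with |KB| = 22.5, B = (4.084, -1.094). ∠KBS = 60.1° gives BS at 169.0° from the x-axis; with |BS| = 22.3, S = (-17.81, 3.161). ∠BSM = 64.1° gives SM at 53.10° from the x-axis; with |SM| = 23.7, M = (-3.576, 22.11). SM ⟂ MG, so MG runs at -36.90°; with |MG| = 17.6, G = (10.50, 11.55). Then |KG| = |G − K| = 16.20.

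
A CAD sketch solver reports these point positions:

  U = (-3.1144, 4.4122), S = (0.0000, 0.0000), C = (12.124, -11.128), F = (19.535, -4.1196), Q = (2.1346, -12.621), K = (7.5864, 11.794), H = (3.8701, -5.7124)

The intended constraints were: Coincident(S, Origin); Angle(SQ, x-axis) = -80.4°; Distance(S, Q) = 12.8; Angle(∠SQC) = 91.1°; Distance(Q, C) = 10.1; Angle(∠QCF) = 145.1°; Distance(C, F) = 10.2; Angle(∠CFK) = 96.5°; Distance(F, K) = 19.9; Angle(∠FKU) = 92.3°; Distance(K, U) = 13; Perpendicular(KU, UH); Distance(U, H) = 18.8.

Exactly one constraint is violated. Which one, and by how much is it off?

Distance(U, H) = 18.8 — off by 6.50.

S = (0.00, 0.00) ✓; SQ at -80.40° ✓; |SQ| = 12.80 ✓; ∠SQC = 91.10° ✓; |QC| = 10.10 ✓; ∠QCF = 145.1° ✓; |CF| = 10.20 ✓; ∠CFK = 96.50° ✓; |FK| = 19.90 ✓; ∠FKU = 92.30° ✓; |KU| = 13.00 ✓; ∠(KU, UH) = 90.00° ✓; |UH| = 12.30 ✗.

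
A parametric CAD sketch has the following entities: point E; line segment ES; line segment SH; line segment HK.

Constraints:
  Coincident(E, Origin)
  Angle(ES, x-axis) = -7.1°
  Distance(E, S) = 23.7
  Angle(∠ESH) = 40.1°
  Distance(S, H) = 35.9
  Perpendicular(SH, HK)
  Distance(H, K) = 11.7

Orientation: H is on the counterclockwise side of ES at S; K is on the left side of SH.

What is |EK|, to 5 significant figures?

18.126

E is at the origin; ES runs at -7.1° with length 23.7, so S = 23.7·(cos -7.1°, sin -7.1°) = (23.518, -2.9294). ∠ESH = 40.1°, so SH runs at -7.1° + (180° − 40.1°) = 132.80° from the x-axis; with |SH| = 35.9, H = S + 35.9·(cos 132.80°, sin 132.80°) = (-0.87368, 23.412). SH is perpendicular to HK; with |HK| = 11.7 on the left of SH, K = H + 11.7·(-0.73373, -0.67944) = (-9.4583, 15.462). Then |EK| = |K − E| = 18.126.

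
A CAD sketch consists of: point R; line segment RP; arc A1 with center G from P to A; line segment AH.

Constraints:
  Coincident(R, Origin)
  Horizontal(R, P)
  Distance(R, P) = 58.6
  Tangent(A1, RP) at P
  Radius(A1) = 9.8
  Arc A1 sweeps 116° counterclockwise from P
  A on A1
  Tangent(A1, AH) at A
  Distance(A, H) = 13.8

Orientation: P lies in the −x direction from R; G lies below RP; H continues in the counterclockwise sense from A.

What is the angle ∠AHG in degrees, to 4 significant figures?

35.38°

R is at the origin; RP is horizontal with |RP| = 58.6 and P on the −x side, so P = (-58.60, 0.000). The tangent condition forces GP to be normal to RP, so G = P + (0, -9.8) = (-58.60, -9.800). On A1, P sits at bearing 90° from G; a 116° counterclockwise sweep puts A at bearing 206°, so A = G + 9.8·(cos 206°, sin 206°) = (-67.41, -14.10). A1 meets AH tangentially, so GA is at right angles to AH, so AH runs along (−sin 206°, cos 206°); with |AH| = 13.8, H = (-61.36, -26.50). Then cos ∠AHG = HA·HG / (|HA||HG|), giving 35.38°.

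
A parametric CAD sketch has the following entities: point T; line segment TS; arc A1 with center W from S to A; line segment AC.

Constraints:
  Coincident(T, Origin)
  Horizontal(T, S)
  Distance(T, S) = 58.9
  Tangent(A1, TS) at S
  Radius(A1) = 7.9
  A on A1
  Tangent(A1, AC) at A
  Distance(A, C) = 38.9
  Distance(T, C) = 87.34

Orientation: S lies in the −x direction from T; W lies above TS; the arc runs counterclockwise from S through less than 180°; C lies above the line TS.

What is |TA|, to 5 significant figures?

54.001

Checks: T = (0.00, 0.00) ✓; ∠(WS, ST) = 90.00° ✓; |WS| = 7.900 ✓; |WA| = 7.900 ✓; ∠(WA, AC) = 90.00° ✓; |AC| = 38.90 ✓; |TC| = 87.34 ✓.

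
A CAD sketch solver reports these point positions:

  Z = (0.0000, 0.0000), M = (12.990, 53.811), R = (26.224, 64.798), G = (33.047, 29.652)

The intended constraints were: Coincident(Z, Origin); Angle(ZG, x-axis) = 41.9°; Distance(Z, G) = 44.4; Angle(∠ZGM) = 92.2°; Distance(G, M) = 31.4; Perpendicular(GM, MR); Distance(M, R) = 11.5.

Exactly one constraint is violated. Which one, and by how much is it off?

Distance(M, R) = 11.5 — off by 5.70.

Z = (0.00, 0.00) ✓; ZG at 41.90° ✓; |ZG| = 44.40 ✓; ∠ZGM = 92.20° ✓; |GM| = 31.40 ✓; ∠(GM, MR) = 90.00° ✓; |MR| = 17.20 ✗.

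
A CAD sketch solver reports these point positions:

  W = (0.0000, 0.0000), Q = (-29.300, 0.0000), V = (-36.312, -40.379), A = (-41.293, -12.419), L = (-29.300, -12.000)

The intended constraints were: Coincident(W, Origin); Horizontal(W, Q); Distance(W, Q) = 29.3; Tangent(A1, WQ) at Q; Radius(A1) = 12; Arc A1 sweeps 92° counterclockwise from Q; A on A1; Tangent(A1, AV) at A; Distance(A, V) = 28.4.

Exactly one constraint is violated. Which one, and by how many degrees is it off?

Tangent(A1, AV) at A — off by 8.10°.

W = (0.00, 0.00) ✓; W.y = 0.00, Q.y = 0.00 ✓; |WQ| = 29.30 ✓; ∠(LQ, QW) = 90.00° ✓; |LQ| = 12.00 ✓; bearing(L→A) − bearing(L→Q) = 92.00° ✓; |LA| = 12.00 ✓; ∠(LA, AV) = 81.90° ✗; |AV| = 28.40 ✓.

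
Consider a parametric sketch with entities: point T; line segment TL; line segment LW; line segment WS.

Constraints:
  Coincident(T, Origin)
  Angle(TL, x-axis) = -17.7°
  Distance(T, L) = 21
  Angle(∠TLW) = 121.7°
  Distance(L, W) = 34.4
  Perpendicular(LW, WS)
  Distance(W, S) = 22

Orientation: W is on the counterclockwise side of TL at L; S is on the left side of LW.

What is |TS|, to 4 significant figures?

45.62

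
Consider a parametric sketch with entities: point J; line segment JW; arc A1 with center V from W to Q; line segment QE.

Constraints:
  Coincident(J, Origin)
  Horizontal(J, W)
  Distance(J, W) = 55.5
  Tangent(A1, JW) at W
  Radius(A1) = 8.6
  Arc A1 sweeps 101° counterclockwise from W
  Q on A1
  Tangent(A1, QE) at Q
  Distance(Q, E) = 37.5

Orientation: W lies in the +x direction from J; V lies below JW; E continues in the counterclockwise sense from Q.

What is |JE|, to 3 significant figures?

71.8

J is at the origin; JW is horizontal with |JW| = 55.5 and W on the +x side, so W = (55.5, 0.00). Since A1 is tangent to JW there, VW ⟂ JW, so V = W + (0, -8.6) = (55.5, -8.60). On A1, W sits at bearing 90° from V; a 101° counterclockwise sweep puts Q at bearing 191°, so Q = V + 8.6·(cos 191°, sin 191°) = (47.1, -10.2). Tangency of A1 to QE means the radius VQ is perpendicular to QE, so QE runs along (−sin 191°, cos 191°); with |QE| = 37.5, E = (54.2, -47.1). Then |JE| = |E − J| = 71.8.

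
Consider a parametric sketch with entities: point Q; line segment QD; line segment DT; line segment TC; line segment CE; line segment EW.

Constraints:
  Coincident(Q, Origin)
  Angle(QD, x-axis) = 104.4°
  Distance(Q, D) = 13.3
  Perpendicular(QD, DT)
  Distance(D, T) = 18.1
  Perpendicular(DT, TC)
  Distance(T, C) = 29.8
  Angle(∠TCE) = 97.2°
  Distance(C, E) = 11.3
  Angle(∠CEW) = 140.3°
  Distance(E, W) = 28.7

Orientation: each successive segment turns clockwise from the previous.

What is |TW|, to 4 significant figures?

38.78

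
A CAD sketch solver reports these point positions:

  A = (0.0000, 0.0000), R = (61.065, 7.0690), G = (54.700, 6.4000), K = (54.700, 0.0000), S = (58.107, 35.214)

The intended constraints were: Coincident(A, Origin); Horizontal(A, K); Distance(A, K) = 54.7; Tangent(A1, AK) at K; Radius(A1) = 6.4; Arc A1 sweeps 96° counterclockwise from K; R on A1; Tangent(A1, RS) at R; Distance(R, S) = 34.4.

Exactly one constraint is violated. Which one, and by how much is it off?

Distance(R, S) = 34.4 — off by 6.10.

A = (0.00, 0.00) ✓; A.y = 0.00, K.y = 0.00 ✓; |AK| = 54.70 ✓; ∠(GK, KA) = 90.00° ✓; |GK| = 6.400 ✓; bearing(G→R) − bearing(G→K) = 96.00° ✓; |GR| = 6.400 ✓; ∠(GR, RS) = 90.00° ✓; |RS| = 28.30 ✗.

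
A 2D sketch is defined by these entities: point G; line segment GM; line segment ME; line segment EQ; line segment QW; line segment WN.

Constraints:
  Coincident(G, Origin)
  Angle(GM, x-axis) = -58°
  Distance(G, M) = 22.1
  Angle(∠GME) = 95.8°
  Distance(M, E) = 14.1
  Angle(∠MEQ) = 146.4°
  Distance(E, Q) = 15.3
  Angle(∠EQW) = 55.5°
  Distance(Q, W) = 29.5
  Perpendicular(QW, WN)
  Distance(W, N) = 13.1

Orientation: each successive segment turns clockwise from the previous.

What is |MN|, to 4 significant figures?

9.101

G is at the origin; GM runs at -58.0° with length 22.1, so M = (11.71, -18.74). ∠GME = 95.8° gives ME at -142.2° from the x-axis; with |ME| = 14.1, E = (0.5700, -27.38). ∠MEQ = 146.4° gives EQ at -175.8° from the x-axis; with |EQ| = 15.3, Q = (-14.69, -28.50). ∠EQW = 55.5° gives QW at 59.70° from the x-axis; with |QW| = 29.5, W = (0.1947, -3.034). The perpendicularity gives WN at right angles to QW, so WN runs at -30.30°; with |WN| = 13.1, N = (11.51, -9.644). Then |MN| = |N − M| = 9.101.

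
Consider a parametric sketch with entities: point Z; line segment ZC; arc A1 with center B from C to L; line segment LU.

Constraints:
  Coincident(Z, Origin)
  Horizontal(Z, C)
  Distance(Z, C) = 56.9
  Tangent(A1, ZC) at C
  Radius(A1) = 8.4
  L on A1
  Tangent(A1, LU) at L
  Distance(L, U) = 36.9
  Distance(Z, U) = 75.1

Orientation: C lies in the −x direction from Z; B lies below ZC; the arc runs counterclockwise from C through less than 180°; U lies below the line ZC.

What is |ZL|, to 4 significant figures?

65.92

Z is at the origin; Z and C share the same y with |ZC| = 56.9 and C on the −x side, so C = (-56.90, 0.000). The tangent condition forces BC to be normal to ZC, so B = C + (0, -8.4) = (-56.90, -8.400). Since BL ⟂ LU (tangency), |BU| = √(8.4² + 36.9²) = 37.84 regardless of where L sits on A1. So U lies on both circle(Z, 75.1) and circle(B, 37.84); the below-ZC intersection is U = (-59.23, -46.17). L is the foot of the tangent from U: L = (-65.19, -9.757).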